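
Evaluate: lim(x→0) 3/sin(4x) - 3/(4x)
This is an ∞-∞ indeterminate form.

Combine fractions or rationalize to convert ∞-∞ to 0/0 form:
  lim(x→0) 3/sin(4x) - 3/(4x) = 0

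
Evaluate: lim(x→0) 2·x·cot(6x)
This is a 0·∞ indeterminate form.

Rewrite 0·∞ as a quotient (0/0 or ∞/∞ form), then apply L'Hôpital's rule:
  lim(x→0) 2·x·cot(6x) = 1/3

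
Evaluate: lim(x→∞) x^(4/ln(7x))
This is an exponential indeterminate form.

For exponential indeterminate forms, take the natural log:
  Let L = lim(x→∞) x^(4/ln(7x))
  Then ln(L) = lim(x→∞) [exponent × ln(base)]
  Evaluate using L'Hôpital or standard limits, then exponentiate.
  L = e^(4)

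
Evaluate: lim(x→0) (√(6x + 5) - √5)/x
This is a standard limit.

Factor or rationalize the expression:
  lim(x→0) (√(6x + 5) - √5)/x = 3·sqrt(5)/5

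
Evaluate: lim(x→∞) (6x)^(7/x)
This is an exponential indeterminate form.

For exponential indeterminate forms, take the natural log:
  Let L = lim(x→∞) (6x)^(7/x)
  Then ln(L) = lim(x→∞) [exponent × ln(base)]
  Evaluate using L'Hôpital or standard limits, then exponentiate.
  L = 1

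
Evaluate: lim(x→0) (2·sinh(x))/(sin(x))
This is a 0/0 indeterminate form.

Apply L'Hôpital's rule: differentiate numerator and denominator separately.
  f(x) = 2·sinh(x)   ⇒   f'(x) = 2·cosh(x)
  g(x) = sin(x)   ⇒   g'(x) = cos(x)
  lim(x→0) f'(x)/g'(x) = lim(x→0) (2·cosh(x))/(cos(x))
  = 2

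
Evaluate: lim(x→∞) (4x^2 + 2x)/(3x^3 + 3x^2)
This is an ∞/∞ indeterminate form.

Apply L'Hôpital's rule: differentiate numerator and denominator separately.
  f(x) = 4·x^2 + 2·x   ⇒   f'(x) = 8·x + 2
  g(x) = 3·x^3 + 3·x^2   ⇒   g'(x) = 9·x^2 + 6·x
  lim(x→∞) f'(x)/g'(x) = lim(x→∞) (8·x + 2)/(9·x^2 + 6·x)
  = 0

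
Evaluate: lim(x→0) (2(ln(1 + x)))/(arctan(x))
This is a 0/0 indeterminate form.

Apply L'Hôpital's rule: differentiate numerator and denominator separately.
  f(x) = 2·ln(x + 1)   ⇒   f'(x) = 2/(x + 1)
  g(x) = atan(x)   ⇒   g'(x) = 1/(x^2 + 1)
  lim(x→0) f'(x)/g'(x) = lim(x→0) (2/(x + 1))/(1/(x^2 + 1))
  = 2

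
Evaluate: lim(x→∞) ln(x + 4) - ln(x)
This is an ∞-∞ indeterminate form.

Combine fractions or rationalize to convert ∞-∞ to 0/0 form:
  lim(x→∞) ln(x + 4) - ln(x) = 0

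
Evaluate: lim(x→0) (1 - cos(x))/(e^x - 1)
This is a 0/0 indeterminate form.

Apply L'Hôpital's rule: differentiate numerator and denominator separately.
  f(x) = 1 - cos(x)   ⇒   f'(x) = sin(x)
  g(x) = e^(x) - 1   ⇒   g'(x) = e^(x)
  lim(x→0) f'(x)/g'(x) = lim(x→0) (sin(x))/(e^(x))
  = 0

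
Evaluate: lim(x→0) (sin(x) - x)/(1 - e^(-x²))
This is a 0/0 indeterminate form.

Apply L'Hôpital's rule: differentiate numerator and denominator separately.
  f(x) = -x + sin(x)   ⇒   f'(x) = cos(x) - 1
  g(x) = 1 - e^(-x^2)   ⇒   g'(x) = 2·x·e^(-x^2)
  lim(x→0) f'(x)/g'(x) = lim(x→0) (cos(x) - 1)/(2·x·e^(-x^2))
  = 0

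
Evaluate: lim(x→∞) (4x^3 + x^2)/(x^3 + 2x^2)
This is an ∞/∞ indeterminate form.

Apply L'Hôpital's rule: differentiate numerator and denominator separately.
  f(x) = 4·x^3 + x^2   ⇒   f'(x) = 12·x^2 + 2·x
  g(x) = x^3 + 2·x^2   ⇒   g'(x) = 3·x^2 + 4·x
  lim(x→∞) f'(x)/g'(x) = lim(x→∞) (12·x^2 + 2·x)/(3·x^2 + 4·x)
  = 4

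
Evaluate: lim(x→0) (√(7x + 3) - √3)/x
This is a standard limit.

Factor or rationalize the expression:
  lim(x→0) (√(7x + 3) - √3)/x = 7·sqrt(3)/6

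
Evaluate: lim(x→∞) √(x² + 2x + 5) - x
This is an ∞-∞ indeterminate form.

Combine fractions or rationalize to convert ∞-∞ to 0/0 form:
  lim(x→∞) √(x² + 2x + 5) - x = 1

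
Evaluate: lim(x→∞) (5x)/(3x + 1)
This is an ∞/∞ indeterminate form.

Apply L'Hôpital's rule: differentiate numerator and denominator separately.
  f(x) = 5·x   ⇒   f'(x) = 5
  g(x) = 3·x + 1   ⇒   g'(x) = 3
  lim(x→∞) f'(x)/g'(x) = lim(x→∞) (5)/(3)
  = 5/3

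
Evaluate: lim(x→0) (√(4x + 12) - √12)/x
This is a standard limit.

Factor or rationalize the expression:
  lim(x→0) (√(4x + 12) - √12)/x = sqrt(3)/3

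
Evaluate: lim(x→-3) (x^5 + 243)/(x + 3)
This is a standard limit.

Factor or rationalize the expression:
  lim(x→-3) (x^5 + 243)/(x + 3) = 405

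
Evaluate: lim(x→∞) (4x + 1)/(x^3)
This is an ∞/∞ indeterminate form.

Apply L'Hôpital's rule: differentiate numerator and denominator separately.
  f(x) = 4·x + 1   ⇒   f'(x) = 4
  g(x) = x^3   ⇒   g'(x) = 3·x^2
  lim(x→∞) f'(x)/g'(x) = lim(x→∞) (4)/(3·x^2)
  = 0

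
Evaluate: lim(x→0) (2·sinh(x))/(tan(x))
This is a 0/0 indeterminate form.

Apply L'Hôpital's rule: differentiate numerator and denominator separately.
  f(x) = 2·sinh(x)   ⇒   f'(x) = 2·cosh(x)
  g(x) = tan(x)   ⇒   g'(x) = tan(x)^2 + 1
  lim(x→0) f'(x)/g'(x) = lim(x→0) (2·cosh(x))/(tan(x)^2 + 1)
  = 2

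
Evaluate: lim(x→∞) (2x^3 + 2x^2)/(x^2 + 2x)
This is an ∞/∞ indeterminate form.

Apply L'Hôpital's rule: differentiate numerator and denominator separately.
  f(x) = 2·x^3 + 2·x^2   ⇒   f'(x) = 6·x^2 + 4·x
  g(x) = x^2 + 2·x   ⇒   g'(x) = 2·x + 2
  lim(x→∞) f'(x)/g'(x) = lim(x→∞) (6·x^2 + 4·x)/(2·x + 2)
  = ∞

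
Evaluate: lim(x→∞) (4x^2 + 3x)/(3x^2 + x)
This is an ∞/∞ indeterminate form.

Apply L'Hôpital's rule: differentiate numerator and denominator separately.
  f(x) = 4·x^2 + 3·x   ⇒   f'(x) = 8·x + 3
  g(x) = 3·x^2 + x   ⇒   g'(x) = 6·x + 1
  lim(x→∞) f'(x)/g'(x) = lim(x→∞) (8·x + 3)/(6·x + 1)
  = 4/3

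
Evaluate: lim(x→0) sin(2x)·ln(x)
This is a 0·∞ indeterminate form.

Rewrite 0·∞ as a quotient (0/0 or ∞/∞ form), then apply L'Hôpital's rule:
  lim(x→0) sin(2x)·ln(x) = 0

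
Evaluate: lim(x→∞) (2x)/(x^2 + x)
This is an ∞/∞ indeterminate form.

Apply L'Hôpital's rule: differentiate numerator and denominator separately.
  f(x) = 2·x   ⇒   f'(x) = 2
  g(x) = x^2 + x   ⇒   g'(x) = 2·x + 1
  lim(x→∞) f'(x)/g'(x) = lim(x→∞) (2)/(2·x + 1)
  = 0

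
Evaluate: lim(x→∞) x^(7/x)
This is an exponential indeterminate form.

For exponential indeterminate forms, take the natural log:
  Let L = lim(x→∞) x^(7/x)
  Then ln(L) = lim(x→∞) [exponent × ln(base)]
  Evaluate using L'Hôpital or standard limits, then exponentiate.
  L = 1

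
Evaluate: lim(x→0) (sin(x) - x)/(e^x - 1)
This is a 0/0 indeterminate form.

Apply L'Hôpital's rule: differentiate numerator and denominator separately.
  f(x) = -x + sin(x)   ⇒   f'(x) = cos(x) - 1
  g(x) = e^(x) - 1   ⇒   g'(x) = e^(x)
  lim(x→0) f'(x)/g'(x) = lim(x→0) (cos(x) - 1)/(e^(x))
  = 0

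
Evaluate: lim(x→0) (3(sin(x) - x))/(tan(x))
This is a 0/0 indeterminate form.

Apply L'Hôpital's rule: differentiate numerator and denominator separately.
  f(x) = -3·x + 3·sin(x)   ⇒   f'(x) = 3·cos(x) - 3
  g(x) = tan(x)   ⇒   g'(x) = tan(x)^2 + 1
  lim(x→0) f'(x)/g'(x) = lim(x→0) (3·cos(x) - 3)/(tan(x)^2 + 1)
  = 0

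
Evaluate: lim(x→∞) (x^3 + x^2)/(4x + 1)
This is an ∞/∞ indeterminate form.

Apply L'Hôpital's rule: differentiate numerator and denominator separately.
  f(x) = x^3 + x^2   ⇒   f'(x) = 3·x^2 + 2·x
  g(x) = 4·x + 1   ⇒   g'(x) = 4
  lim(x→∞) f'(x)/g'(x) = lim(x→∞) (3·x^2 + 2·x)/(4)
  = ∞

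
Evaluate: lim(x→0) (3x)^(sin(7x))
This is an exponential indeterminate form.

For exponential indeterminate forms, take the natural log:
  Let L = lim(x→0) (3x)^(sin(7x))
  Then ln(L) = lim(x→0) [exponent × ln(base)]
  Evaluate using L'Hôpital or standard limits, then exponentiate.
  L = 1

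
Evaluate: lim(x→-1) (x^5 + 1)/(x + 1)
This is a standard limit.

Factor or rationalize the expression:
  lim(x→-1) (x^5 + 1)/(x + 1) = 5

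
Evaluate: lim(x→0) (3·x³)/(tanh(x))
This is a 0/0 indeterminate form.

Apply L'Hôpital's rule: differentiate numerator and denominator separately.
  f(x) = 3·x^3   ⇒   f'(x) = 9·x^2
  g(x) = tanh(x)   ⇒   g'(x) = 1 - tanh(x)^2
  lim(x→0) f'(x)/g'(x) = lim(x→0) (9·x^2)/(1 - tanh(x)^2)
  = 0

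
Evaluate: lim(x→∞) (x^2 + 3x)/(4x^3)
This is an ∞/∞ indeterminate form.

Apply L'Hôpital's rule: differentiate numerator and denominator separately.
  f(x) = x^2 + 3·x   ⇒   f'(x) = 2·x + 3
  g(x) = 4·x^3   ⇒   g'(x) = 12·x^2
  lim(x→∞) f'(x)/g'(x) = lim(x→∞) (2·x + 3)/(12·x^2)
  = 0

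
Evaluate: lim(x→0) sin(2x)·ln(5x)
This is a 0·∞ indeterminate form.

Rewrite 0·∞ as a quotient (0/0 or ∞/∞ form), then apply L'Hôpital's rule:
  lim(x→0) sin(2x)·ln(5x) = 0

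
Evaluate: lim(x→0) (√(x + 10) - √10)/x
This is a standard limit.

Factor or rationalize the expression:
  lim(x→0) (√(x + 10) - √10)/x = sqrt(10)/20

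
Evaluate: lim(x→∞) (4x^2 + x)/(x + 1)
This is an ∞/∞ indeterminate form.

Apply L'Hôpital's rule: differentiate numerator and denominator separately.
  f(x) = 4·x^2 + x   ⇒   f'(x) = 8·x + 1
  g(x) = x + 1   ⇒   g'(x) = 1
  lim(x→∞) f'(x)/g'(x) = lim(x→∞) (8·x + 1)/(1)
  = ∞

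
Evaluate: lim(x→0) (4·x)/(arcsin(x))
This is a 0/0 indeterminate form.

Apply L'Hôpital's rule: differentiate numerator and denominator separately.
  f(x) = 4·x   ⇒   f'(x) = 4
  g(x) = asin(x)   ⇒   g'(x) = 1/sqrt(1 - x^2)
  lim(x→0) f'(x)/g'(x) = lim(x→0) (4)/(1/sqrt(1 - x^2))
  = 4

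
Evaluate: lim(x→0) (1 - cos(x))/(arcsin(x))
This is a 0/0 indeterminate form.

Apply L'Hôpital's rule: differentiate numerator and denominator separately.
  f(x) = 1 - cos(x)   ⇒   f'(x) = sin(x)
  g(x) = asin(x)   ⇒   g'(x) = 1/sqrt(1 - x^2)
  lim(x→0) f'(x)/g'(x) = lim(x→0) (sin(x))/(1/sqrt(1 - x^2))
  = 0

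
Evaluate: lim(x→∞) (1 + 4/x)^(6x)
This is an exponential indeterminate form.

For exponential indeterminate forms, take the natural log:
  Let L = lim(x→∞) (1 + 4/x)^(6x)
  Then ln(L) = lim(x→∞) [exponent × ln(base)]
  Evaluate using L'Hôpital or standard limits, then exponentiate.
  L = e^(24)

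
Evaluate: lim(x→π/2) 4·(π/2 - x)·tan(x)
This is a 0·∞ indeterminate form.

Rewrite 0·∞ as a quotient (0/0 or ∞/∞ form), then apply L'Hôpital's rule:
  lim(x→π/2) 4·(π/2 - x)·tan(x) = 4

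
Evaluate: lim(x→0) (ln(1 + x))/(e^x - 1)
This is a 0/0 indeterminate form.

Apply L'Hôpital's rule: differentiate numerator and denominator separately.
  f(x) = ln(x + 1)   ⇒   f'(x) = 1/(x + 1)
  g(x) = e^(x) - 1   ⇒   g'(x) = e^(x)
  lim(x→0) f'(x)/g'(x) = lim(x→0) (1/(x + 1))/(e^(x))
  = 1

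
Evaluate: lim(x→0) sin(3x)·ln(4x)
This is a 0·∞ indeterminate form.

Rewrite 0·∞ as a quotient (0/0 or ∞/∞ form), then apply L'Hôpital's rule:
  lim(x→0) sin(3x)·ln(4x) = 0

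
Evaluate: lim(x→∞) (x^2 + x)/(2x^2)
This is an ∞/∞ indeterminate form.

Apply L'Hôpital's rule: differentiate numerator and denominator separately.
  f(x) = x^2 + x   ⇒   f'(x) = 2·x + 1
  g(x) = 2·x^2   ⇒   g'(x) = 4·x
  lim(x→∞) f'(x)/g'(x) = lim(x→∞) (2·x + 1)/(4·x)
  = 1/2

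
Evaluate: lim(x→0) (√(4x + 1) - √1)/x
This is a standard limit.

Factor or rationalize the expression:
  lim(x→0) (√(4x + 1) - √1)/x = 2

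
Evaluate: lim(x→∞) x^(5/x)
This is an exponential indeterminate form.

For exponential indeterminate forms, take the natural log:
  Let L = lim(x→∞) x^(5/x)
  Then ln(L) = lim(x→∞) [exponent × ln(base)]
  Evaluate using L'Hôpital or standard limits, then exponentiate.
  L = 1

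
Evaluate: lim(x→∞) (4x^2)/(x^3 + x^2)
This is an ∞/∞ indeterminate form.

Apply L'Hôpital's rule: differentiate numerator and denominator separately.
  f(x) = 4·x^2   ⇒   f'(x) = 8·x
  g(x) = x^3 + x^2   ⇒   g'(x) = 3·x^2 + 2·x
  lim(x→∞) f'(x)/g'(x) = lim(x→∞) (8·x)/(3·x^2 + 2·x)
  = 0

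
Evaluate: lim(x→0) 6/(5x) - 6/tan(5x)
This is an ∞-∞ indeterminate form.

Combine fractions or rationalize to convert ∞-∞ to 0/0 form:
  lim(x→0) 6/(5x) - 6/tan(5x) = 0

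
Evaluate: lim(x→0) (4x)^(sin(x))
This is an exponential indeterminate form.

For exponential indeterminate forms, take the natural log:
  Let L = lim(x→0) (4x)^(sin(x))
  Then ln(L) = lim(x→0) [exponent × ln(base)]
  Evaluate using L'Hôpital or standard limits, then exponentiate.
  L = 1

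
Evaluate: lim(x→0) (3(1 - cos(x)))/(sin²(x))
This is a 0/0 indeterminate form.

Apply L'Hôpital's rule: differentiate numerator and denominator separately.
  f(x) = 3 - 3·cos(x)   ⇒   f'(x) = 3·sin(x)
  g(x) = sin(x)^2   ⇒   g'(x) = 2·sin(x)·cos(x)
  lim(x→0) f'(x)/g'(x) = lim(x→0) (3·sin(x))/(2·sin(x)·cos(x))
  = 3/2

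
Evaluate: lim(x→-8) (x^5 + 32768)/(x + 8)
This is a standard limit.

Factor or rationalize the expression:
  lim(x→-8) (x^5 + 32768)/(x + 8) = 20480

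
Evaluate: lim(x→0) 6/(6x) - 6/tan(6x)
This is an ∞-∞ indeterminate form.

Combine fractions or rationalize to convert ∞-∞ to 0/0 form:
  lim(x→0) 6/(6x) - 6/tan(6x) = 0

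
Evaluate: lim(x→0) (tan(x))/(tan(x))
This is a 0/0 indeterminate form.

Apply L'Hôpital's rule: differentiate numerator and denominator separately.
  f(x) = tan(x)   ⇒   f'(x) = tan(x)^2 + 1
  g(x) = tan(x)   ⇒   g'(x) = tan(x)^2 + 1
  lim(x→0) f'(x)/g'(x) = lim(x→0) (tan(x)^2 + 1)/(tan(x)^2 + 1)
  = 1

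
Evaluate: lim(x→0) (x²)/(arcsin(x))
This is a 0/0 indeterminate form.

Apply L'Hôpital's rule: differentiate numerator and denominator separately.
  f(x) = x^2   ⇒   f'(x) = 2·x
  g(x) = asin(x)   ⇒   g'(x) = 1/sqrt(1 - x^2)
  lim(x→0) f'(x)/g'(x) = lim(x→0) (2·x)/(1/sqrt(1 - x^2))
  = 0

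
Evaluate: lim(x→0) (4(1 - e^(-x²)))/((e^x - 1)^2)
This is a 0/0 indeterminate form.

Apply L'Hôpital's rule: differentiate numerator and denominator separately.
  f(x) = 4 - 4·e^(-x^2)   ⇒   f'(x) = 8·x·e^(-x^2)
  g(x) = (e^(x) - 1)^2   ⇒   g'(x) = 2·(e^(x) - 1)·e^(x)
  lim(x→0) f'(x)/g'(x) = lim(x→0) (8·x·e^(-x^2))/(2·(e^(x) - 1)·e^(x))
  = 4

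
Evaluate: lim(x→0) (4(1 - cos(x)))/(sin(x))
This is a 0/0 indeterminate form.

Apply L'Hôpital's rule: differentiate numerator and denominator separately.
  f(x) = 4 - 4·cos(x)   ⇒   f'(x) = 4·sin(x)
  g(x) = sin(x)   ⇒   g'(x) = cos(x)
  lim(x→0) f'(x)/g'(x) = lim(x→0) (4·sin(x))/(cos(x))
  = 0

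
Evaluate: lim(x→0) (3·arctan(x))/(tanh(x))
This is a 0/0 indeterminate form.

Apply L'Hôpital's rule: differentiate numerator and denominator separately.
  f(x) = 3·atan(x)   ⇒   f'(x) = 3/(x^2 + 1)
  g(x) = tanh(x)   ⇒   g'(x) = 1 - tanh(x)^2
  lim(x→0) f'(x)/g'(x) = lim(x→0) (3/(x^2 + 1))/(1 - tanh(x)^2)
  = 3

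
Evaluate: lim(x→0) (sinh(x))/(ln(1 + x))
This is a 0/0 indeterminate form.

Apply L'Hôpital's rule: differentiate numerator and denominator separately.
  f(x) = sinh(x)   ⇒   f'(x) = cosh(x)
  g(x) = ln(x + 1)   ⇒   g'(x) = 1/(x + 1)
  lim(x→0) f'(x)/g'(x) = lim(x→0) (cosh(x))/(1/(x + 1))
  = 1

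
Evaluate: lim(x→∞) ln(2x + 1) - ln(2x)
This is an ∞-∞ indeterminate form.

Combine fractions or rationalize to convert ∞-∞ to 0/0 form:
  lim(x→∞) ln(2x + 1) - ln(2x) = 0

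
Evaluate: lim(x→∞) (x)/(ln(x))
This is an ∞/∞ indeterminate form.

Apply L'Hôpital's rule: differentiate numerator and denominator separately.
  f(x) = x   ⇒   f'(x) = 1
  g(x) = ln(x)   ⇒   g'(x) = 1/x
  lim(x→∞) f'(x)/g'(x) = lim(x→∞) (1)/(1/x)
  = ∞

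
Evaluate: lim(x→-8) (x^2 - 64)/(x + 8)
This is a standard limit.

Factor or rationalize the expression:
  lim(x→-8) (x^2 - 64)/(x + 8) = -16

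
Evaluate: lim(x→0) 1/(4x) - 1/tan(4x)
This is an ∞-∞ indeterminate form.

Combine fractions or rationalize to convert ∞-∞ to 0/0 form:
  lim(x→0) 1/(4x) - 1/tan(4x) = 0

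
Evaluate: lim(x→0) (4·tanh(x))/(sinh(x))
This is a 0/0 indeterminate form.

Apply L'Hôpital's rule: differentiate numerator and denominator separately.
  f(x) = 4·tanh(x)   ⇒   f'(x) = 4 - 4·tanh(x)^2
  g(x) = sinh(x)   ⇒   g'(x) = cosh(x)
  lim(x→0) f'(x)/g'(x) = lim(x→0) (4 - 4·tanh(x)^2)/(cosh(x))
  = 4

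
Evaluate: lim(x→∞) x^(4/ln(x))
This is an exponential indeterminate form.

For exponential indeterminate forms, take the natural log:
  Let L = lim(x→∞) x^(4/ln(x))
  Then ln(L) = lim(x→∞) [exponent × ln(base)]
  Evaluate using L'Hôpital or standard limits, then exponentiate.
  L = e^(4)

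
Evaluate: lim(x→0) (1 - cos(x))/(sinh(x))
This is a 0/0 indeterminate form.

Apply L'Hôpital's rule: differentiate numerator and denominator separately.
  f(x) = 1 - cos(x)   ⇒   f'(x) = sin(x)
  g(x) = sinh(x)   ⇒   g'(x) = cosh(x)
  lim(x→0) f'(x)/g'(x) = lim(x→0) (sin(x))/(cosh(x))
  = 0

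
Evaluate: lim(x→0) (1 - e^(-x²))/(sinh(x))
This is a 0/0 indeterminate form.

Apply L'Hôpital's rule: differentiate numerator and denominator separately.
  f(x) = 1 - e^(-x^2)   ⇒   f'(x) = 2·x·e^(-x^2)
  g(x) = sinh(x)   ⇒   g'(x) = cosh(x)
  lim(x→0) f'(x)/g'(x) = lim(x→0) (2·x·e^(-x^2))/(cosh(x))
  = 0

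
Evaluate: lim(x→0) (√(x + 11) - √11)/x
This is a standard limit.

Factor or rationalize the expression:
  lim(x→0) (√(x + 11) - √11)/x = sqrt(11)/22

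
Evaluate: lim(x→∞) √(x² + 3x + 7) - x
This is an ∞-∞ indeterminate form.

Combine fractions or rationalize to convert ∞-∞ to 0/0 form:
  lim(x→∞) √(x² + 3x + 7) - x = 3/2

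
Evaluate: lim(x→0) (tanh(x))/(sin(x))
This is a 0/0 indeterminate form.

Apply L'Hôpital's rule: differentiate numerator and denominator separately.
  f(x) = tanh(x)   ⇒   f'(x) = 1 - tanh(x)^2
  g(x) = sin(x)   ⇒   g'(x) = cos(x)
  lim(x→0) f'(x)/g'(x) = lim(x→0) (1 - tanh(x)^2)/(cos(x))
  = 1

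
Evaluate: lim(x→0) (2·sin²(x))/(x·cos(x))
This is a 0/0 indeterminate form.

Apply L'Hôpital's rule: differentiate numerator and denominator separately.
  f(x) = 2·sin(x)^2   ⇒   f'(x) = 4·sin(x)·cos(x)
  g(x) = x·cos(x)   ⇒   g'(x) = -x·sin(x) + cos(x)
  lim(x→0) f'(x)/g'(x) = lim(x→0) (4·sin(x)·cos(x))/(-x·sin(x) + cos(x))
  = 0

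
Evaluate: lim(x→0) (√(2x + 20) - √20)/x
This is a standard limit.

Factor or rationalize the expression:
  lim(x→0) (√(2x + 20) - √20)/x = sqrt(5)/10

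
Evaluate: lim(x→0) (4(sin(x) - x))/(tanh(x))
This is a 0/0 indeterminate form.

Apply L'Hôpital's rule: differentiate numerator and denominator separately.
  f(x) = -4·x + 4·sin(x)   ⇒   f'(x) = 4·cos(x) - 4
  g(x) = tanh(x)   ⇒   g'(x) = 1 - tanh(x)^2
  lim(x→0) f'(x)/g'(x) = lim(x→0) (4·cos(x) - 4)/(1 - tanh(x)^2)
  = 0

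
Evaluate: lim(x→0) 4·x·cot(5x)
This is a 0·∞ indeterminate form.

Rewrite 0·∞ as a quotient (0/0 or ∞/∞ form), then apply L'Hôpital's rule:
  lim(x→0) 4·x·cot(5x) = 4/5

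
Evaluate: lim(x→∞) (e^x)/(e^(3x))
This is an ∞/∞ indeterminate form.

Apply L'Hôpital's rule: differentiate numerator and denominator separately.
  f(x) = e^(x)   ⇒   f'(x) = e^(x)
  g(x) = e^(3·x)   ⇒   g'(x) = 3·e^(3·x)
  lim(x→∞) f'(x)/g'(x) = lim(x→∞) (e^(x))/(3·e^(3·x))
  = 0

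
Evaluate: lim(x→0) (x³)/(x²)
This is a 0/0 indeterminate form.

Apply L'Hôpital's rule: differentiate numerator and denominator separately.
  f(x) = x^3   ⇒   f'(x) = 3·x^2
  g(x) = x^2   ⇒   g'(x) = 2·x
  lim(x→0) f'(x)/g'(x) = lim(x→0) (3·x^2)/(2·x)
  = 0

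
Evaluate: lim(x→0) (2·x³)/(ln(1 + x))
This is a 0/0 indeterminate form.

Apply L'Hôpital's rule: differentiate numerator and denominator separately.
  f(x) = 2·x^3   ⇒   f'(x) = 6·x^2
  g(x) = ln(x + 1)   ⇒   g'(x) = 1/(x + 1)
  lim(x→0) f'(x)/g'(x) = lim(x→0) (6·x^2)/(1/(x + 1))
  = 0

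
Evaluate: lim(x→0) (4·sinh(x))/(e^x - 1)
This is a 0/0 indeterminate form.

Apply L'Hôpital's rule: differentiate numerator and denominator separately.
  f(x) = 4·sinh(x)   ⇒   f'(x) = 4·cosh(x)
  g(x) = e^(x) - 1   ⇒   g'(x) = e^(x)
  lim(x→0) f'(x)/g'(x) = lim(x→0) (4·cosh(x))/(e^(x))
  = 4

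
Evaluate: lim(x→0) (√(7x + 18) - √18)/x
This is a standard limit.

Factor or rationalize the expression:
  lim(x→0) (√(7x + 18) - √18)/x = 7·sqrt(2)/12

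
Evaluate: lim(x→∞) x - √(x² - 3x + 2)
This is an ∞-∞ indeterminate form.

Combine fractions or rationalize to convert ∞-∞ to 0/0 form:
  lim(x→∞) x - √(x² - 3x + 2) = 3/2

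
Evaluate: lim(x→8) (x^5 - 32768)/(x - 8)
This is a standard limit.

Factor or rationalize the expression:
  lim(x→8) (x^5 - 32768)/(x - 8) = 20480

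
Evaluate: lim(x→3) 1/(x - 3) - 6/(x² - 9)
This is an ∞-∞ indeterminate form.

Combine fractions or rationalize to convert ∞-∞ to 0/0 form:
  lim(x→3) 1/(x - 3) - 6/(x² - 9) = 1/6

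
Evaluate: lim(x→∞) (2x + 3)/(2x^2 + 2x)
This is an ∞/∞ indeterminate form.

Apply L'Hôpital's rule: differentiate numerator and denominator separately.
  f(x) = 2·x + 3   ⇒   f'(x) = 2
  g(x) = 2·x^2 + 2·x   ⇒   g'(x) = 4·x + 2
  lim(x→∞) f'(x)/g'(x) = lim(x→∞) (2)/(4·x + 2)
  = 0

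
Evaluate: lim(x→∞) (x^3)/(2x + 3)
This is an ∞/∞ indeterminate form.

Apply L'Hôpital's rule: differentiate numerator and denominator separately.
  f(x) = x^3   ⇒   f'(x) = 3·x^2
  g(x) = 2·x + 3   ⇒   g'(x) = 2
  lim(x→∞) f'(x)/g'(x) = lim(x→∞) (3·x^2)/(2)
  = ∞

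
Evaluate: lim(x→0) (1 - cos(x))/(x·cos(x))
This is a 0/0 indeterminate form.

Apply L'Hôpital's rule: differentiate numerator and denominator separately.
  f(x) = 1 - cos(x)   ⇒   f'(x) = sin(x)
  g(x) = x·cos(x)   ⇒   g'(x) = -x·sin(x) + cos(x)
  lim(x→0) f'(x)/g'(x) = lim(x→0) (sin(x))/(-x·sin(x) + cos(x))
  = 0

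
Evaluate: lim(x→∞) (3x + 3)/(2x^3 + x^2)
This is an ∞/∞ indeterminate form.

Apply L'Hôpital's rule: differentiate numerator and denominator separately.
  f(x) = 3·x + 3   ⇒   f'(x) = 3
  g(x) = 2·x^3 + x^2   ⇒   g'(x) = 6·x^2 + 2·x
  lim(x→∞) f'(x)/g'(x) = lim(x→∞) (3)/(6·x^2 + 2·x)
  = 0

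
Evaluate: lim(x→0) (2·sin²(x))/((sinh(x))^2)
This is a 0/0 indeterminate form.

Apply L'Hôpital's rule: differentiate numerator and denominator separately.
  f(x) = 2·sin(x)^2   ⇒   f'(x) = 4·sin(x)·cos(x)
  g(x) = sinh(x)^2   ⇒   g'(x) = 2·sinh(x)·cosh(x)
  lim(x→0) f'(x)/g'(x) = lim(x→0) (4·sin(x)·cos(x))/(2·sinh(x)·cosh(x))
  = 2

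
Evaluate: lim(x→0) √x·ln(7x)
This is a 0·∞ indeterminate form.

Rewrite 0·∞ as a quotient (0/0 or ∞/∞ form), then apply L'Hôpital's rule:
  lim(x→0) √x·ln(7x) = 0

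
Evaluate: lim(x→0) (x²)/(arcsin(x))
This is a 0/0 indeterminate form.

Apply L'Hôpital's rule: differentiate numerator and denominator separately.
  f(x) = x^2   ⇒   f'(x) = 2·x
  g(x) = asin(x)   ⇒   g'(x) = 1/sqrt(1 - x^2)
  lim(x→0) f'(x)/g'(x) = lim(x→0) (2·x)/(1/sqrt(1 - x^2))
  = 0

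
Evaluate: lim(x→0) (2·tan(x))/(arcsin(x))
This is a 0/0 indeterminate form.

Apply L'Hôpital's rule: differentiate numerator and denominator separately.
  f(x) = 2·tan(x)   ⇒   f'(x) = 2·tan(x)^2 + 2
  g(x) = asin(x)   ⇒   g'(x) = 1/sqrt(1 - x^2)
  lim(x→0) f'(x)/g'(x) = lim(x→0) (2·tan(x)^2 + 2)/(1/sqrt(1 - x^2))
  = 2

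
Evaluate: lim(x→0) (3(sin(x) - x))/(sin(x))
This is a 0/0 indeterminate form.

Apply L'Hôpital's rule: differentiate numerator and denominator separately.
  f(x) = -3·x + 3·sin(x)   ⇒   f'(x) = 3·cos(x) - 3
  g(x) = sin(x)   ⇒   g'(x) = cos(x)
  lim(x→0) f'(x)/g'(x) = lim(x→0) (3·cos(x) - 3)/(cos(x))
  = 0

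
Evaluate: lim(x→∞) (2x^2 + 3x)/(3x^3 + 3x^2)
This is an ∞/∞ indeterminate form.

Apply L'Hôpital's rule: differentiate numerator and denominator separately.
  f(x) = 2·x^2 + 3·x   ⇒   f'(x) = 4·x + 3
  g(x) = 3·x^3 + 3·x^2   ⇒   g'(x) = 9·x^2 + 6·x
  lim(x→∞) f'(x)/g'(x) = lim(x→∞) (4·x + 3)/(9·x^2 + 6·x)
  = 0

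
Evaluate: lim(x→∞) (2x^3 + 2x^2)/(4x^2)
This is an ∞/∞ indeterminate form.

Apply L'Hôpital's rule: differentiate numerator and denominator separately.
  f(x) = 2·x^3 + 2·x^2   ⇒   f'(x) = 6·x^2 + 4·x
  g(x) = 4·x^2   ⇒   g'(x) = 8·x
  lim(x→∞) f'(x)/g'(x) = lim(x→∞) (6·x^2 + 4·x)/(8·x)
  = ∞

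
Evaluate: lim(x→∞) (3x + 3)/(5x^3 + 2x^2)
This is an ∞/∞ indeterminate form.

Apply L'Hôpital's rule: differentiate numerator and denominator separately.
  f(x) = 3·x + 3   ⇒   f'(x) = 3
  g(x) = 5·x^3 + 2·x^2   ⇒   g'(x) = 15·x^2 + 4·x
  lim(x→∞) f'(x)/g'(x) = lim(x→∞) (3)/(15·x^2 + 4·x)
  = 0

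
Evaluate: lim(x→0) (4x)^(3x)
This is an exponential indeterminate form.

For exponential indeterminate forms, take the natural log:
  Let L = lim(x→0) (4x)^(3x)
  Then ln(L) = lim(x→0) [exponent × ln(base)]
  Evaluate using L'Hôpital or standard limits, then exponentiate.
  L = 1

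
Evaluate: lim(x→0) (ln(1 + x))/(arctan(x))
This is a 0/0 indeterminate form.

Apply L'Hôpital's rule: differentiate numerator and denominator separately.
  f(x) = ln(x + 1)   ⇒   f'(x) = 1/(x + 1)
  g(x) = atan(x)   ⇒   g'(x) = 1/(x^2 + 1)
  lim(x→0) f'(x)/g'(x) = lim(x→0) (1/(x + 1))/(1/(x^2 + 1))
  = 1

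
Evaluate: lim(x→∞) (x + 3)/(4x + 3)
This is an ∞/∞ indeterminate form.

Apply L'Hôpital's rule: differentiate numerator and denominator separately.
  f(x) = x + 3   ⇒   f'(x) = 1
  g(x) = 4·x + 3   ⇒   g'(x) = 4
  lim(x→∞) f'(x)/g'(x) = lim(x→∞) (1)/(4)
  = 1/4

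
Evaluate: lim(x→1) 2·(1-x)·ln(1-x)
This is a 0·∞ indeterminate form.

Rewrite 0·∞ as a quotient (0/0 or ∞/∞ form), then apply L'Hôpital's rule:
  lim(x→1) 2·(1-x)·ln(1-x) = 0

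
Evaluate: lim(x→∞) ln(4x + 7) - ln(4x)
This is an ∞-∞ indeterminate form.

Combine fractions or rationalize to convert ∞-∞ to 0/0 form:
  lim(x→∞) ln(4x + 7) - ln(4x) = 0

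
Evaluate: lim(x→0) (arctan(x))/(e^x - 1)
This is a 0/0 indeterminate form.

Apply L'Hôpital's rule: differentiate numerator and denominator separately.
  f(x) = atan(x)   ⇒   f'(x) = 1/(x^2 + 1)
  g(x) = e^(x) - 1   ⇒   g'(x) = e^(x)
  lim(x→0) f'(x)/g'(x) = lim(x→0) (1/(x^2 + 1))/(e^(x))
  = 1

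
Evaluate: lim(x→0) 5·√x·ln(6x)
This is a 0·∞ indeterminate form.

Rewrite 0·∞ as a quotient (0/0 or ∞/∞ form), then apply L'Hôpital's rule:
  lim(x→0) 5·√x·ln(6x) = 0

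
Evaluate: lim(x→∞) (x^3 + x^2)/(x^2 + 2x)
This is an ∞/∞ indeterminate form.

Apply L'Hôpital's rule: differentiate numerator and denominator separately.
  f(x) = x^3 + x^2   ⇒   f'(x) = 3·x^2 + 2·x
  g(x) = x^2 + 2·x   ⇒   g'(x) = 2·x + 2
  lim(x→∞) f'(x)/g'(x) = lim(x→∞) (3·x^2 + 2·x)/(2·x + 2)
  = ∞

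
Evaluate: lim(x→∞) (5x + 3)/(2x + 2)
This is an ∞/∞ indeterminate form.

Apply L'Hôpital's rule: differentiate numerator and denominator separately.
  f(x) = 5·x + 3   ⇒   f'(x) = 5
  g(x) = 2·x + 2   ⇒   g'(x) = 2
  lim(x→∞) f'(x)/g'(x) = lim(x→∞) (5)/(2)
  = 5/2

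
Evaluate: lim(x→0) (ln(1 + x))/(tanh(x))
This is a 0/0 indeterminate form.

Apply L'Hôpital's rule: differentiate numerator and denominator separately.
  f(x) = ln(x + 1)   ⇒   f'(x) = 1/(x + 1)
  g(x) = tanh(x)   ⇒   g'(x) = 1 - tanh(x)^2
  lim(x→0) f'(x)/g'(x) = lim(x→0) (1/(x + 1))/(1 - tanh(x)^2)
  = 1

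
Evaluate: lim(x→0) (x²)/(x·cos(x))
This is a 0/0 indeterminate form.

Apply L'Hôpital's rule: differentiate numerator and denominator separately.
  f(x) = x^2   ⇒   f'(x) = 2·x
  g(x) = x·cos(x)   ⇒   g'(x) = -x·sin(x) + cos(x)
  lim(x→0) f'(x)/g'(x) = lim(x→0) (2·x)/(-x·sin(x) + cos(x))
  = 0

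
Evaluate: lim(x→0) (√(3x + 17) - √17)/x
This is a standard limit.

Factor or rationalize the expression:
  lim(x→0) (√(3x + 17) - √17)/x = 3·sqrt(17)/34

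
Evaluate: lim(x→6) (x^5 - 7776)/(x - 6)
This is a standard limit.

Factor or rationalize the expression:
  lim(x→6) (x^5 - 7776)/(x - 6) = 6480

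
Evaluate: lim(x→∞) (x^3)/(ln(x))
This is an ∞/∞ indeterminate form.

Apply L'Hôpital's rule: differentiate numerator and denominator separately.
  f(x) = x^3   ⇒   f'(x) = 3·x^2
  g(x) = ln(x)   ⇒   g'(x) = 1/x
  lim(x→∞) f'(x)/g'(x) = lim(x→∞) (3·x^2)/(1/x)
  = ∞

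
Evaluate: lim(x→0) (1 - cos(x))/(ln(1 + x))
This is a 0/0 indeterminate form.

Apply L'Hôpital's rule: differentiate numerator and denominator separately.
  f(x) = 1 - cos(x)   ⇒   f'(x) = sin(x)
  g(x) = ln(x + 1)   ⇒   g'(x) = 1/(x + 1)
  lim(x→0) f'(x)/g'(x) = lim(x→0) (sin(x))/(1/(x + 1))
  = 0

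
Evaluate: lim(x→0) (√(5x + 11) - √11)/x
This is a standard limit.

Factor or rationalize the expression:
  lim(x→0) (√(5x + 11) - √11)/x = 5·sqrt(11)/22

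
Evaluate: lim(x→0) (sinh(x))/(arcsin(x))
This is a 0/0 indeterminate form.

Apply L'Hôpital's rule: differentiate numerator and denominator separately.
  f(x) = sinh(x)   ⇒   f'(x) = cosh(x)
  g(x) = asin(x)   ⇒   g'(x) = 1/sqrt(1 - x^2)
  lim(x→0) f'(x)/g'(x) = lim(x→0) (cosh(x))/(1/sqrt(1 - x^2))
  = 1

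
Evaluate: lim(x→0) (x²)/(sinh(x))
This is a 0/0 indeterminate form.

Apply L'Hôpital's rule: differentiate numerator and denominator separately.
  f(x) = x^2   ⇒   f'(x) = 2·x
  g(x) = sinh(x)   ⇒   g'(x) = cosh(x)
  lim(x→0) f'(x)/g'(x) = lim(x→0) (2·x)/(cosh(x))
  = 0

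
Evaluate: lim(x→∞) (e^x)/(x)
This is an ∞/∞ indeterminate form.

Apply L'Hôpital's rule: differentiate numerator and denominator separately.
  f(x) = e^(x)   ⇒   f'(x) = e^(x)
  g(x) = x   ⇒   g'(x) = 1
  lim(x→∞) f'(x)/g'(x) = lim(x→∞) (e^(x))/(1)
  = ∞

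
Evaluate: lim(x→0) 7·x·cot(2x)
This is a 0·∞ indeterminate form.

Rewrite 0·∞ as a quotient (0/0 or ∞/∞ form), then apply L'Hôpital's rule:
  lim(x→0) 7·x·cot(2x) = 7/2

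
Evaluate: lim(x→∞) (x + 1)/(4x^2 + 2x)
This is an ∞/∞ indeterminate form.

Apply L'Hôpital's rule: differentiate numerator and denominator separately.
  f(x) = x + 1   ⇒   f'(x) = 1
  g(x) = 4·x^2 + 2·x   ⇒   g'(x) = 8·x + 2
  lim(x→∞) f'(x)/g'(x) = lim(x→∞) (1)/(8·x + 2)
  = 0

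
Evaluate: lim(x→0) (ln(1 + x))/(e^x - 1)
This is a 0/0 indeterminate form.

Apply L'Hôpital's rule: differentiate numerator and denominator separately.
  f(x) = ln(x + 1)   ⇒   f'(x) = 1/(x + 1)
  g(x) = e^(x) - 1   ⇒   g'(x) = e^(x)
  lim(x→0) f'(x)/g'(x) = lim(x→0) (1/(x + 1))/(e^(x))
  = 1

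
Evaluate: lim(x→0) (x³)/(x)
This is a 0/0 indeterminate form.

Apply L'Hôpital's rule: differentiate numerator and denominator separately.
  f(x) = x^3   ⇒   f'(x) = 3·x^2
  g(x) = x   ⇒   g'(x) = 1
  lim(x→0) f'(x)/g'(x) = lim(x→0) (3·x^2)/(1)
  = 0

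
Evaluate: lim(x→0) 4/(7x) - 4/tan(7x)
This is an ∞-∞ indeterminate form.

Combine fractions or rationalize to convert ∞-∞ to 0/0 form:
  lim(x→0) 4/(7x) - 4/tan(7x) = 0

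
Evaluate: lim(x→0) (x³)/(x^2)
This is a 0/0 indeterminate form.

Apply L'Hôpital's rule: differentiate numerator and denominator separately.
  f(x) = x^3   ⇒   f'(x) = 3·x^2
  g(x) = x^2   ⇒   g'(x) = 2·x
  lim(x→0) f'(x)/g'(x) = lim(x→0) (3·x^2)/(2·x)
  = 0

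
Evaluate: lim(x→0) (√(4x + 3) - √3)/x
This is a standard limit.

Factor or rationalize the expression:
  lim(x→0) (√(4x + 3) - √3)/x = 2·sqrt(3)/3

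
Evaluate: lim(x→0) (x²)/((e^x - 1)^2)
This is a 0/0 indeterminate form.

Apply L'Hôpital's rule: differentiate numerator and denominator separately.
  f(x) = x^2   ⇒   f'(x) = 2·x
  g(x) = (e^(x) - 1)^2   ⇒   g'(x) = 2·(e^(x) - 1)·e^(x)
  lim(x→0) f'(x)/g'(x) = lim(x→0) (2·x)/(2·(e^(x) - 1)·e^(x))
  = 1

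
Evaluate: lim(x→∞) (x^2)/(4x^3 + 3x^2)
This is an ∞/∞ indeterminate form.

Apply L'Hôpital's rule: differentiate numerator and denominator separately.
  f(x) = x^2   ⇒   f'(x) = 2·x
  g(x) = 4·x^3 + 3·x^2   ⇒   g'(x) = 12·x^2 + 6·x
  lim(x→∞) f'(x)/g'(x) = lim(x→∞) (2·x)/(12·x^2 + 6·x)
  = 0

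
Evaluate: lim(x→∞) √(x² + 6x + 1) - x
This is an ∞-∞ indeterminate form.

Combine fractions or rationalize to convert ∞-∞ to 0/0 form:
  lim(x→∞) √(x² + 6x + 1) - x = 3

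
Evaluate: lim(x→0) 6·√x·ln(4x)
This is a 0·∞ indeterminate form.

Rewrite 0·∞ as a quotient (0/0 or ∞/∞ form), then apply L'Hôpital's rule:
  lim(x→0) 6·√x·ln(4x) = 0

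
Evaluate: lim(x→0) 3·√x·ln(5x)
This is a 0·∞ indeterminate form.

Rewrite 0·∞ as a quotient (0/0 or ∞/∞ form), then apply L'Hôpital's rule:
  lim(x→0) 3·√x·ln(5x) = 0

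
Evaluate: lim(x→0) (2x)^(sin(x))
This is an exponential indeterminate form.

For exponential indeterminate forms, take the natural log:
  Let L = lim(x→0) (2x)^(sin(x))
  Then ln(L) = lim(x→0) [exponent × ln(base)]
  Evaluate using L'Hôpital or standard limits, then exponentiate.
  L = 1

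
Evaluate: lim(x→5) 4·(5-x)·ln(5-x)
This is a 0·∞ indeterminate form.

Rewrite 0·∞ as a quotient (0/0 or ∞/∞ form), then apply L'Hôpital's rule:
  lim(x→5) 4·(5-x)·ln(5-x) = 0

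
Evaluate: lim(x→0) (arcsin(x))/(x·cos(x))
This is a 0/0 indeterminate form.

Apply L'Hôpital's rule: differentiate numerator and denominator separately.
  f(x) = asin(x)   ⇒   f'(x) = 1/sqrt(1 - x^2)
  g(x) = x·cos(x)   ⇒   g'(x) = -x·sin(x) + cos(x)
  lim(x→0) f'(x)/g'(x) = lim(x→0) (1/sqrt(1 - x^2))/(-x·sin(x) + cos(x))
  = 1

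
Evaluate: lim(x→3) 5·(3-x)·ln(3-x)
This is a 0·∞ indeterminate form.

Rewrite 0·∞ as a quotient (0/0 or ∞/∞ form), then apply L'Hôpital's rule:
  lim(x→3) 5·(3-x)·ln(3-x) = 0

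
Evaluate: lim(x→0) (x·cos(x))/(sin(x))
This is a 0/0 indeterminate form.

Apply L'Hôpital's rule: differentiate numerator and denominator separately.
  f(x) = x·cos(x)   ⇒   f'(x) = -x·sin(x) + cos(x)
  g(x) = sin(x)   ⇒   g'(x) = cos(x)
  lim(x→0) f'(x)/g'(x) = lim(x→0) (-x·sin(x) + cos(x))/(cos(x))
  = 1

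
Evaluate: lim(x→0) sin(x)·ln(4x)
This is a 0·∞ indeterminate form.

Rewrite 0·∞ as a quotient (0/0 or ∞/∞ form), then apply L'Hôpital's rule:
  lim(x→0) sin(x)·ln(4x) = 0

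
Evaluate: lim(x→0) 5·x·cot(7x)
This is a 0·∞ indeterminate form.

Rewrite 0·∞ as a quotient (0/0 or ∞/∞ form), then apply L'Hôpital's rule:
  lim(x→0) 5·x·cot(7x) = 5/7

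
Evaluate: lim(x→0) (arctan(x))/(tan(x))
This is a 0/0 indeterminate form.

Apply L'Hôpital's rule: differentiate numerator and denominator separately.
  f(x) = atan(x)   ⇒   f'(x) = 1/(x^2 + 1)
  g(x) = tan(x)   ⇒   g'(x) = tan(x)^2 + 1
  lim(x→0) f'(x)/g'(x) = lim(x→0) (1/(x^2 + 1))/(tan(x)^2 + 1)
  = 1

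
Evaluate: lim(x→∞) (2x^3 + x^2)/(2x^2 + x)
This is an ∞/∞ indeterminate form.

Apply L'Hôpital's rule: differentiate numerator and denominator separately.
  f(x) = 2·x^3 + x^2   ⇒   f'(x) = 6·x^2 + 2·x
  g(x) = 2·x^2 + x   ⇒   g'(x) = 4·x + 1
  lim(x→∞) f'(x)/g'(x) = lim(x→∞) (6·x^2 + 2·x)/(4·x + 1)
  = ∞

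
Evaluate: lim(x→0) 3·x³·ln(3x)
This is a 0·∞ indeterminate form.

Rewrite 0·∞ as a quotient (0/0 or ∞/∞ form), then apply L'Hôpital's rule:
  lim(x→0) 3·x³·ln(3x) = 0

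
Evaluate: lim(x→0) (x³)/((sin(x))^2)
This is a 0/0 indeterminate form.

Apply L'Hôpital's rule: differentiate numerator and denominator separately.
  f(x) = x^3   ⇒   f'(x) = 3·x^2
  g(x) = sin(x)^2   ⇒   g'(x) = 2·sin(x)·cos(x)
  lim(x→0) f'(x)/g'(x) = lim(x→0) (3·x^2)/(2·sin(x)·cos(x))
  = 0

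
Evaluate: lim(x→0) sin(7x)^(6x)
This is an exponential indeterminate form.

For exponential indeterminate forms, take the natural log:
  Let L = lim(x→0) sin(7x)^(6x)
  Then ln(L) = lim(x→0) [exponent × ln(base)]
  Evaluate using L'Hôpital or standard limits, then exponentiate.
  L = 1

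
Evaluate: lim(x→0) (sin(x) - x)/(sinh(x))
This is a 0/0 indeterminate form.

Apply L'Hôpital's rule: differentiate numerator and denominator separately.
  f(x) = -x + sin(x)   ⇒   f'(x) = cos(x) - 1
  g(x) = sinh(x)   ⇒   g'(x) = cosh(x)
  lim(x→0) f'(x)/g'(x) = lim(x→0) (cos(x) - 1)/(cosh(x))
  = 0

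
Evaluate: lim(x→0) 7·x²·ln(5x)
This is a 0·∞ indeterminate form.

Rewrite 0·∞ as a quotient (0/0 or ∞/∞ form), then apply L'Hôpital's rule:
  lim(x→0) 7·x²·ln(5x) = 0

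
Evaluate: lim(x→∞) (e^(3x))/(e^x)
This is an ∞/∞ indeterminate form.

Apply L'Hôpital's rule: differentiate numerator and denominator separately.
  f(x) = e^(3·x)   ⇒   f'(x) = 3·e^(3·x)
  g(x) = e^(x)   ⇒   g'(x) = e^(x)
  lim(x→∞) f'(x)/g'(x) = lim(x→∞) (3·e^(3·x))/(e^(x))
  = ∞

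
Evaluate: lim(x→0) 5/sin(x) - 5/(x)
This is an ∞-∞ indeterminate form.

Combine fractions or rationalize to convert ∞-∞ to 0/0 form:
  lim(x→0) 5/sin(x) - 5/(x) = 0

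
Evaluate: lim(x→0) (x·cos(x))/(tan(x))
This is a 0/0 indeterminate form.

Apply L'Hôpital's rule: differentiate numerator and denominator separately.
  f(x) = x·cos(x)   ⇒   f'(x) = -x·sin(x) + cos(x)
  g(x) = tan(x)   ⇒   g'(x) = tan(x)^2 + 1
  lim(x→0) f'(x)/g'(x) = lim(x→0) (-x·sin(x) + cos(x))/(tan(x)^2 + 1)
  = 1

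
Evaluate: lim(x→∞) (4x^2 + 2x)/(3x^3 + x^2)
This is an ∞/∞ indeterminate form.

Apply L'Hôpital's rule: differentiate numerator and denominator separately.
  f(x) = 4·x^2 + 2·x   ⇒   f'(x) = 8·x + 2
  g(x) = 3·x^3 + x^2   ⇒   g'(x) = 9·x^2 + 2·x
  lim(x→∞) f'(x)/g'(x) = lim(x→∞) (8·x + 2)/(9·x^2 + 2·x)
  = 0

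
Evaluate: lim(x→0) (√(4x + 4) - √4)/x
This is a standard limit.

Factor or rationalize the expression:
  lim(x→0) (√(4x + 4) - √4)/x = 1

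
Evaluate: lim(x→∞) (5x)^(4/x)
This is an exponential indeterminate form.

For exponential indeterminate forms, take the natural log:
  Let L = lim(x→∞) (5x)^(4/x)
  Then ln(L) = lim(x→∞) [exponent × ln(base)]
  Evaluate using L'Hôpital or standard limits, then exponentiate.
  L = 1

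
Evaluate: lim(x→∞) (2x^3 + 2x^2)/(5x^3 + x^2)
This is an ∞/∞ indeterminate form.

Apply L'Hôpital's rule: differentiate numerator and denominator separately.
  f(x) = 2·x^3 + 2·x^2   ⇒   f'(x) = 6·x^2 + 4·x
  g(x) = 5·x^3 + x^2   ⇒   g'(x) = 15·x^2 + 2·x
  lim(x→∞) f'(x)/g'(x) = lim(x→∞) (6·x^2 + 4·x)/(15·x^2 + 2·x)
  = 2/5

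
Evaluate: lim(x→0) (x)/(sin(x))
This is a 0/0 indeterminate form.

Apply L'Hôpital's rule: differentiate numerator and denominator separately.
  f(x) = x   ⇒   f'(x) = 1
  g(x) = sin(x)   ⇒   g'(x) = cos(x)
  lim(x→0) f'(x)/g'(x) = lim(x→0) (1)/(cos(x))
  = 1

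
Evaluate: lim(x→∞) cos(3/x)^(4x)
This is an exponential indeterminate form.

For exponential indeterminate forms, take the natural log:
  Let L = lim(x→∞) cos(3/x)^(4x)
  Then ln(L) = lim(x→∞) [exponent × ln(base)]
  Evaluate using L'Hôpital or standard limits, then exponentiate.
  L = 1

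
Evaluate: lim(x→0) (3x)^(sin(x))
This is an exponential indeterminate form.

For exponential indeterminate forms, take the natural log:
  Let L = lim(x→0) (3x)^(sin(x))
  Then ln(L) = lim(x→0) [exponent × ln(base)]
  Evaluate using L'Hôpital or standard limits, then exponentiate.
  L = 1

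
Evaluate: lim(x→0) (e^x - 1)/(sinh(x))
This is a 0/0 indeterminate form.

Apply L'Hôpital's rule: differentiate numerator and denominator separately.
  f(x) = e^(x) - 1   ⇒   f'(x) = e^(x)
  g(x) = sinh(x)   ⇒   g'(x) = cosh(x)
  lim(x→0) f'(x)/g'(x) = lim(x→0) (e^(x))/(cosh(x))
  = 1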